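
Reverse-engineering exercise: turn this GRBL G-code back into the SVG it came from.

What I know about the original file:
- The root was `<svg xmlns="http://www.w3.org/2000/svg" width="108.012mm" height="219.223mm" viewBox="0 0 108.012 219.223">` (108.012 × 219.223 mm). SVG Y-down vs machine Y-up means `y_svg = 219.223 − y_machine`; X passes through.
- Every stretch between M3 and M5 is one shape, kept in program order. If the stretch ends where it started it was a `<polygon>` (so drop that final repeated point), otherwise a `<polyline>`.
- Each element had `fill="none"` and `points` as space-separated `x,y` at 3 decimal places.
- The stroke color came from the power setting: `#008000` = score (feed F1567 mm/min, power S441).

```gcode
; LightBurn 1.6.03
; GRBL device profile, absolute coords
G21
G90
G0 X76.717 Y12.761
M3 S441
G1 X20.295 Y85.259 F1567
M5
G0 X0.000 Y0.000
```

Machine Y-up, SVG Y-down with viewBox height 219.223, so y_svg = 219.223 − y_machine; X carries over. Every run uses S441, so all elements get stroke `#008000` (score).

Run 1: The run is open, so emit a `<polyline>` with points (Y-flipped): 76.717,206.462 20.295,133.964.

<svg xmlns="http://www.w3.org/2000/svg" width="108.012mm" height="219.223mm" viewBox="0 0 108.012 219.223">
  <polyline points="76.717,206.462 20.295,133.964" fill="none" stroke="#008000"/>
</svg>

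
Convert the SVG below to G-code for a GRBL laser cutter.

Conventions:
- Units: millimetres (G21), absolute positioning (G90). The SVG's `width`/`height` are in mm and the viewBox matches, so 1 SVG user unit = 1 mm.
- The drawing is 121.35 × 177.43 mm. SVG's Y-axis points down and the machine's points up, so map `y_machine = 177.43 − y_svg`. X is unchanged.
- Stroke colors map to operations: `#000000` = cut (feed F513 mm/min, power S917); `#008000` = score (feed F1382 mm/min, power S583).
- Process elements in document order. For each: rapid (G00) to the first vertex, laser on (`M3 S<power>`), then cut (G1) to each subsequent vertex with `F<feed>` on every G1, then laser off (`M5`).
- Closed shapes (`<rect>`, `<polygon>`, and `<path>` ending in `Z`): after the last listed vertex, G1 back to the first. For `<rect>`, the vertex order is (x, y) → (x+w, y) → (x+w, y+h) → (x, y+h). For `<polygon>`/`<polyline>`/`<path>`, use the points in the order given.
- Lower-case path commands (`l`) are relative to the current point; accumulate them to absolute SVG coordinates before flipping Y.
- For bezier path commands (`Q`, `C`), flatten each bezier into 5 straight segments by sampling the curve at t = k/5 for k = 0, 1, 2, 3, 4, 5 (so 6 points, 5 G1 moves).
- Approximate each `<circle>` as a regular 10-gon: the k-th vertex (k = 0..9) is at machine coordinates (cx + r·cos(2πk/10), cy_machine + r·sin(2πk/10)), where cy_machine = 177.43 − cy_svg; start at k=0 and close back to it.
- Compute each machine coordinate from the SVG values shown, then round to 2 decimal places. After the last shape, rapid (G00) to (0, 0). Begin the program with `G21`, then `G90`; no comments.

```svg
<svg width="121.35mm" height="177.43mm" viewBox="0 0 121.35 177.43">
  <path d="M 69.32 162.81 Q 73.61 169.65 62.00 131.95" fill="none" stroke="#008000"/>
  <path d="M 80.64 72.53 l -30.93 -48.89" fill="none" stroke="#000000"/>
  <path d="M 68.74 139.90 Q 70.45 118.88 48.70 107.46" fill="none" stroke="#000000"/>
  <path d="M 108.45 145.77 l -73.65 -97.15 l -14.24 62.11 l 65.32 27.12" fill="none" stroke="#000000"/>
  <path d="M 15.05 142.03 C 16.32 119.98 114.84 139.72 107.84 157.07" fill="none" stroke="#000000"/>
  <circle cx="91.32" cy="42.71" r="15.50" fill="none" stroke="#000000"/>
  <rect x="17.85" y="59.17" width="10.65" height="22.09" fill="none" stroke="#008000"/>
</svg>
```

G21
G90
G00 X69.32 Y14.62
M3 S583
G1 X70.40 Y13.67 F1382
G1 X70.21 Y16.27 F1382
G1 X68.74 Y22.45 F1382
G1 X66.01 Y32.18 F1382
G1 X62.00 Y45.48 F1382
M5
G00 X80.64 Y104.90
M3 S917
G1 X49.71 Y153.79 F513
M5
G00 X68.74 Y37.53
M3 S917
G1 X68.49 Y45.55 F513
G1 X66.35 Y52.81 F513
G1 X62.35 Y59.30 F513
G1 X56.46 Y65.02 F513
G1 X48.70 Y69.97 F513
M5
G00 X108.45 Y31.66
M3 S917
G1 X34.80 Y128.81 F513
G1 X20.56 Y66.70 F513
G1 X85.88 Y39.58 F513
M5
G00 X15.05 Y35.40
M3 S917
G1 X25.86 Y43.97 F513
G1 X50.28 Y44.63 F513
G1 X78.57 Y39.50 F513
G1 X101.00 Y30.70 F513
G1 X107.84 Y20.36 F513
M5
G00 X106.82 Y134.72
M3 S917
G1 X103.86 Y143.83 F513
G1 X96.11 Y149.46 F513
G1 X86.53 Y149.46 F513
G1 X78.78 Y143.83 F513
G1 X75.82 Y134.72 F513
G1 X78.78 Y125.61 F513
G1 X86.53 Y119.98 F513
G1 X96.11 Y119.98 F513
G1 X103.86 Y125.61 F513
G1 X106.82 Y134.72 F513
M5
G00 X17.85 Y118.26
M3 S583
G1 X28.50 Y118.26 F1382
G1 X28.50 Y96.17 F1382
G1 X17.85 Y96.17 F1382
G1 X17.85 Y118.26 F1382
M5
G00 X0.00 Y0.00

1 u = 1 mm; y_m = 177.43 − y.

[1] `<path>` quadratic bezier, #008000→score S583 F1382: (69.32,14.62) → (70.40,13.67) → (70.21,16.27) → (68.74,22.45) → (66.01,32.18) → (62.00,45.48)

[2] `<path>` line segment, #000000→cut S917 F513: (80.64,104.90) → (49.71,153.79)

[3] `<path>` quadratic bezier, #000000→cut S917 F513: (68.74,37.53) → (68.49,45.55) → (66.35,52.81) → (62.35,59.30) → (56.46,65.02) → (48.70,69.97)

[4] `<path>` open polyline, #000000→cut S917 F513: (108.45,31.66) → (34.80,128.81) → (20.56,66.70) → (85.88,39.58)

[5] `<path>` cubic bezier, #000000→cut S917 F513: (15.05,35.40) → (25.86,43.97) → (50.28,44.63) → (78.57,39.50) → (101.00,30.70) → (107.84,20.36)

[6] `<circle>` circle, #000000→cut S917 F513: (106.82,134.72) → (103.86,143.83) → (96.11,149.46) → (86.53,149.46) → (78.78,143.83) → (75.82,134.72) → (78.78,125.61) → (86.53,119.98) → (96.11,119.98) → (103.86,125.61) → (106.82,134.72) (closed)

[7] `<rect>` rectangle, #008000→score S583 F1382: (17.85,118.26) → (28.50,118.26) → (28.50,96.17) → (17.85,96.17) → (17.85,118.26) (closed)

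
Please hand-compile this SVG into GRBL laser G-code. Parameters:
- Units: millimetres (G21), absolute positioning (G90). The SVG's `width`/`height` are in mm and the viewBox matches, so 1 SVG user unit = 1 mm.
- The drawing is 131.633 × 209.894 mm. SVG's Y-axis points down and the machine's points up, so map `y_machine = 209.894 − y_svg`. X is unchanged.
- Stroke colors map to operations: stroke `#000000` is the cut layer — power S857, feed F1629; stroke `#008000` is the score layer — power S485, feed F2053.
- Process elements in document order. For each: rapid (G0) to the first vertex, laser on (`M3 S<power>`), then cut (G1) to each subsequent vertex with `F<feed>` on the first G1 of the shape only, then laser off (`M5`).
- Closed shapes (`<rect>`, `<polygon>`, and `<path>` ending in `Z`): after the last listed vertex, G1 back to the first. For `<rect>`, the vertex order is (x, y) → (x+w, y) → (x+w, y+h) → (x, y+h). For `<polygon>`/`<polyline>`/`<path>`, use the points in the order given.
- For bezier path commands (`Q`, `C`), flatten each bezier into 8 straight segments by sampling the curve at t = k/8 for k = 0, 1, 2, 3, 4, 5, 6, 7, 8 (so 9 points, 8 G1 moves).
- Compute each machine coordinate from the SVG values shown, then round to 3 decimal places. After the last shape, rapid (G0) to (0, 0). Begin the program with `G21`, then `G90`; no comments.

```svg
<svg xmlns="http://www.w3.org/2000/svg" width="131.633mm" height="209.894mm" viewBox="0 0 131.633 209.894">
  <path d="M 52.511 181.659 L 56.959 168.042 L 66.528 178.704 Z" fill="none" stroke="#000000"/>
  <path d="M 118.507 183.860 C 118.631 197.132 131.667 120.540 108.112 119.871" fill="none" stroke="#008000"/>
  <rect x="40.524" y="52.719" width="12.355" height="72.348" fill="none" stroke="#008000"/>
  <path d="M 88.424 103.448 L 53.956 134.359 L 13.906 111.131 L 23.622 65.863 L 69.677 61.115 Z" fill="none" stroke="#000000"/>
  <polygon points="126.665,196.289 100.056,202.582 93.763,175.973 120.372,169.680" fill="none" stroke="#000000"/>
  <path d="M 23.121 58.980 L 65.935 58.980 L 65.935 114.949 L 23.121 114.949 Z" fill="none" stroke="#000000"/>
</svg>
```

Since the viewBox matches the mm dimensions, user units are millimetres directly. The only transform is the Y-flip y_m = 209.894 − y_svg.

Shape 1 is a regular polygon drawn with `<path>`. Its stroke #000000 means cut at S857, F1629. After flipping Y the toolpath is (52.511,28.235) → (56.959,41.852) → (66.528,31.190) → (52.511,28.235), returning to the start.

Shape 2 is a cubic bezier drawn with `<path>`. Its stroke #008000 means score at S485, F2053. After flipping Y the toolpath is (118.507,26.034) → (119.062,24.946) → (120.248,30.339) → (121.483,40.272) → (122.189,52.801) → (121.785,65.983) → (119.691,77.876) → (115.327,86.537) → (108.112,90.023).

Shape 3 is a rectangle drawn with `<rect>`. Its stroke #008000 means score at S485, F2053. After flipping Y the toolpath is (40.524,157.175) → (52.879,157.175) → (52.879,84.827) → (40.524,84.827) → (40.524,157.175), returning to the start.

Shape 4 is a regular polygon drawn with `<path>`. Its stroke #000000 means cut at S857, F1629. After flipping Y the toolpath is (88.424,106.446) → (53.956,75.535) → (13.906,98.763) → (23.622,144.031) → (69.677,148.779) → (88.424,106.446), returning to the start.

Shape 5 is a regular polygon drawn with `<polygon>`. Its stroke #000000 means cut at S857, F1629. After flipping Y the toolpath is (126.665,13.605) → (100.056,7.312) → (93.763,33.921) → (120.372,40.214) → (126.665,13.605), returning to the start.

Shape 6 is a rectangle drawn with `<path>`. Its stroke #000000 means cut at S857, F1629. After flipping Y the toolpath is (23.121,150.914) → (65.935,150.914) → (65.935,94.945) → (23.121,94.945) → (23.121,150.914), returning to the start.

G21
G90
G0 X52.511 Y28.235
M3 S857
G1 X56.959 Y41.852 F1629
G1 X66.528 Y31.190
G1 X52.511 Y28.235
M5
G0 X118.507 Y26.034
M3 S485
G1 X119.062 Y24.946 F2053
G1 X120.248 Y30.339
G1 X121.483 Y40.272
G1 X122.189 Y52.801
G1 X121.785 Y65.983
G1 X119.691 Y77.876
G1 X115.327 Y86.537
G1 X108.112 Y90.023
M5
G0 X40.524 Y157.175
M3 S485
G1 X52.879 Y157.175 F2053
G1 X52.879 Y84.827
G1 X40.524 Y84.827
G1 X40.524 Y157.175
M5
G0 X88.424 Y106.446
M3 S857
G1 X53.956 Y75.535 F1629
G1 X13.906 Y98.763
G1 X23.622 Y144.031
G1 X69.677 Y148.779
G1 X88.424 Y106.446
M5
G0 X126.665 Y13.605
M3 S857
G1 X100.056 Y7.312 F1629
G1 X93.763 Y33.921
G1 X120.372 Y40.214
G1 X126.665 Y13.605
M5
G0 X23.121 Y150.914
M3 S857
G1 X65.935 Y150.914 F1629
G1 X65.935 Y94.945
G1 X23.121 Y94.945
G1 X23.121 Y150.914
M5
G0 X0.000 Y0.000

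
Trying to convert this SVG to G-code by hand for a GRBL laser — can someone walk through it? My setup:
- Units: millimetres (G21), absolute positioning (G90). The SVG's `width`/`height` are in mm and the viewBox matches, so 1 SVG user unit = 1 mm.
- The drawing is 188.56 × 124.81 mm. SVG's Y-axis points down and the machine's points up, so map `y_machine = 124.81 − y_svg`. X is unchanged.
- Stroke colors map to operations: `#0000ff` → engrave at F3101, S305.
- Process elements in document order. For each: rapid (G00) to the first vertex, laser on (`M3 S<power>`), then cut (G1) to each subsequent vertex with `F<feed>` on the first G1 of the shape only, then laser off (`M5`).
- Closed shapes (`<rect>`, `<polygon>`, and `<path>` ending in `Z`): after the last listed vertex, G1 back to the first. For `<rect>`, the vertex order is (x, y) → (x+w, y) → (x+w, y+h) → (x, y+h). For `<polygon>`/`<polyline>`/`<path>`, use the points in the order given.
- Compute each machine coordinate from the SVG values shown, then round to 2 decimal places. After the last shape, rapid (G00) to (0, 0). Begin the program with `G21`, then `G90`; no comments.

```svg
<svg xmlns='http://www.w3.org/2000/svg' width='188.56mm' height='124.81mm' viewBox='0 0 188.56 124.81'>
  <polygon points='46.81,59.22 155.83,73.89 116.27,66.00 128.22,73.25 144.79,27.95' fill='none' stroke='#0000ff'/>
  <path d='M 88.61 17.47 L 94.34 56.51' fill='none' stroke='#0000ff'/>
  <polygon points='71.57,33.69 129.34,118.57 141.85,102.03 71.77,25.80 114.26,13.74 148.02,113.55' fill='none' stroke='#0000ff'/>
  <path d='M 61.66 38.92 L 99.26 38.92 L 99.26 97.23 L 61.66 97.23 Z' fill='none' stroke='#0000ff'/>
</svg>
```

G21
G90
G00 X46.81 Y65.59
M3 S305
G1 X155.83 Y50.92 F3101
G1 X116.27 Y58.81
G1 X128.22 Y51.56
G1 X144.79 Y96.86
G1 X46.81 Y65.59
M5
G00 X88.61 Y107.34
M3 S305
G1 X94.34 Y68.30 F3101
M5
G00 X71.57 Y91.12
M3 S305
G1 X129.34 Y6.24 F3101
G1 X141.85 Y22.78
G1 X71.77 Y99.01
G1 X114.26 Y111.07
G1 X148.02 Y11.26
G1 X71.57 Y91.12
M5
G00 X61.66 Y85.89
M3 S305
G1 X99.26 Y85.89 F3101
G1 X99.26 Y27.58
G1 X61.66 Y27.58
G1 X61.66 Y85.89
M5
G00 X0.00 Y0.00

viewBox `0 0 188.56 124.81` with mm width/height → 1 unit = 1 mm. Flip: y_m = 124.81 − y_svg.

**Shape 1** — `<polygon>` closed polygon, stroke `#0000ff` → engrave (S305, F3101). Machine vertices: (46.81,65.59) → (155.83,50.92) → (116.27,58.81) → (128.22,51.56) → (144.79,96.86) → (46.81,65.59). Closed: final G1 returns to the first vertex.

**Shape 2** — `<path>` line segment, stroke `#0000ff` → engrave (S305, F3101). Machine vertices: (88.61,107.34) → (94.34,68.30). Open path.

**Shape 3** — `<polygon>` closed polygon, stroke `#0000ff` → engrave (S305, F3101). Machine vertices: (71.57,91.12) → (129.34,6.24) → (141.85,22.78) → (71.77,99.01) → (114.26,111.07) → (148.02,11.26) → (71.57,91.12). Closed: final G1 returns to the first vertex.

**Shape 4** — `<path>` rectangle, stroke `#0000ff` → engrave (S305, F3101). Machine vertices: (61.66,85.89) → (99.26,85.89) → (99.26,27.58) → (61.66,27.58) → (61.66,85.89). Closed: final G1 returns to the first vertex.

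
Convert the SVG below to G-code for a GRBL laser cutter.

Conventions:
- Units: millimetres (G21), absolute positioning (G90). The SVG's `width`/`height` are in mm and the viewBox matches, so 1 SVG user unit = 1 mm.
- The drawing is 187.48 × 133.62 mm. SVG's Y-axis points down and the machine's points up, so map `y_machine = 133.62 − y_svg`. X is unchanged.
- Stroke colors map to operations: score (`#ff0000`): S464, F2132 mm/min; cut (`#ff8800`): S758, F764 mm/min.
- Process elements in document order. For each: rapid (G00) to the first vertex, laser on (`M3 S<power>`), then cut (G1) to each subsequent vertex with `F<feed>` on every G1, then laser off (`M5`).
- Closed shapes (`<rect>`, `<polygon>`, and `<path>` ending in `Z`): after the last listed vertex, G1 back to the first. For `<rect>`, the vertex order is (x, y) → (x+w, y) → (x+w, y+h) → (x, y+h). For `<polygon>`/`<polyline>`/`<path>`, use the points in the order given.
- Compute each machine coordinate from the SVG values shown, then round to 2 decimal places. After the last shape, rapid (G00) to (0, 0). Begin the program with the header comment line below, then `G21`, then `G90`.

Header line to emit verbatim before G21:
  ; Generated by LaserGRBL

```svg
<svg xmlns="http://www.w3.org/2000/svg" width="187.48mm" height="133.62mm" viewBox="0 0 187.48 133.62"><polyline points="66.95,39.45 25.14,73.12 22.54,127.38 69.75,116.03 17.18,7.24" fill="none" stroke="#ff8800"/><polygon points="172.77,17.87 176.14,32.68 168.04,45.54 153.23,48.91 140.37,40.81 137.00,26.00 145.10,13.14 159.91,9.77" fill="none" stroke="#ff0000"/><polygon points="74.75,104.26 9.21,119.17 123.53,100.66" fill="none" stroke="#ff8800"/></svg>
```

viewBox `0 0 187.48 133.62` with mm width/height → 1 unit = 1 mm. Flip: y_m = 133.62 − y_svg.

**Shape 1** — `<polyline>` open polyline, stroke `#ff8800` → cut (S758, F764). Machine vertices: (66.95,94.17) → (25.14,60.50) → (22.54,6.24) → (69.75,17.59) → (17.18,126.38). Open path.

**Shape 2** — `<polygon>` regular polygon, stroke `#ff0000` → score (S464, F2132). Machine vertices: (172.77,115.75) → (176.14,100.94) → (168.04,88.08) → (153.23,84.71) → (140.37,92.81) → (137.00,107.62) → (145.10,120.48) → (159.91,123.85) → (172.77,115.75). Closed: final G1 returns to the first vertex.

**Shape 3** — `<polygon>` closed polygon, stroke `#ff8800` → cut (S758, F764). Machine vertices: (74.75,29.36) → (9.21,14.45) → (123.53,32.96) → (74.75,29.36). Closed: final G1 returns to the first vertex.

; Generated by LaserGRBL
G21
G90
G00 X66.95 Y94.17
M3 S758
G1 X25.14 Y60.50 F764
G1 X22.54 Y6.24 F764
G1 X69.75 Y17.59 F764
G1 X17.18 Y126.38 F764
M5
G00 X172.77 Y115.75
M3 S464
G1 X176.14 Y100.94 F2132
G1 X168.04 Y88.08 F2132
G1 X153.23 Y84.71 F2132
G1 X140.37 Y92.81 F2132
G1 X137.00 Y107.62 F2132
G1 X145.10 Y120.48 F2132
G1 X159.91 Y123.85 F2132
G1 X172.77 Y115.75 F2132
M5
G00 X74.75 Y29.36
M3 S758
G1 X9.21 Y14.45 F764
G1 X123.53 Y32.96 F764
G1 X74.75 Y29.36 F764
M5
G00 X0.00 Y0.00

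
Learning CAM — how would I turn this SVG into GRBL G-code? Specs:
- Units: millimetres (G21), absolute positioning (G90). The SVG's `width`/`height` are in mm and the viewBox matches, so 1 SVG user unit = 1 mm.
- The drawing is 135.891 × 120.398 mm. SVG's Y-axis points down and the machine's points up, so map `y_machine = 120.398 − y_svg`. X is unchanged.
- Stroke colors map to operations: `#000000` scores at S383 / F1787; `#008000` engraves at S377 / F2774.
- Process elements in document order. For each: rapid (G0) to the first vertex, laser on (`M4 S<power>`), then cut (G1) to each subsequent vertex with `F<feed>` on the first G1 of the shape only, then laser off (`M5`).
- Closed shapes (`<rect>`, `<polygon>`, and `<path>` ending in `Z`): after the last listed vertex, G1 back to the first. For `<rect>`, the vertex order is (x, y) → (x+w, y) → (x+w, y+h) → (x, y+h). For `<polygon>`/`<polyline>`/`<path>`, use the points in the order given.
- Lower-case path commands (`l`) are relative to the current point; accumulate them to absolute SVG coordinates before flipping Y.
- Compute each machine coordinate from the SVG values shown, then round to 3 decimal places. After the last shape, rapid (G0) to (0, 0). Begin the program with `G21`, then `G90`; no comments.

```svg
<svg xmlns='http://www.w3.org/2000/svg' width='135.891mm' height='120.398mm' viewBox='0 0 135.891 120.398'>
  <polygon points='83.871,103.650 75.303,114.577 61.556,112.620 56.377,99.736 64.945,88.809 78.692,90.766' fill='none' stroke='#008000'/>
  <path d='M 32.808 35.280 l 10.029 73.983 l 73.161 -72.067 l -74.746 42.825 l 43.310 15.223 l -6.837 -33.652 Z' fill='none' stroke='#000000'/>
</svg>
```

Since the viewBox matches the mm dimensions, user units are millimetres directly. The only transform is the Y-flip y_m = 120.398 − y_svg.

Shape 1 is a regular polygon drawn with `<polygon>`. Its stroke #008000 means engrave at S377, F2774. After flipping Y the toolpath is (83.871,16.748) → (75.303,5.821) → (61.556,7.778) → (56.377,20.662) → (64.945,31.589) → (78.692,29.632) → (83.871,16.748), returning to the start.

Shape 2 is a closed polygon drawn with `<path>`. Its stroke #000000 means score at S383, F1787. After flipping Y the toolpath is (32.808,85.118) → (42.837,11.135) → (115.998,83.202) → (41.252,40.377) → (84.562,25.154) → (77.725,58.806) → (32.808,85.118), returning to the start.

G21
G90
G0 X83.871 Y16.748
M4 S377
G1 X75.303 Y5.821 F2774
G1 X61.556 Y7.778
G1 X56.377 Y20.662
G1 X64.945 Y31.589
G1 X78.692 Y29.632
G1 X83.871 Y16.748
M5
G0 X32.808 Y85.118
M4 S383
G1 X42.837 Y11.135 F1787
G1 X115.998 Y83.202
G1 X41.252 Y40.377
G1 X84.562 Y25.154
G1 X77.725 Y58.806
G1 X32.808 Y85.118
M5
G0 X0.000 Y0.000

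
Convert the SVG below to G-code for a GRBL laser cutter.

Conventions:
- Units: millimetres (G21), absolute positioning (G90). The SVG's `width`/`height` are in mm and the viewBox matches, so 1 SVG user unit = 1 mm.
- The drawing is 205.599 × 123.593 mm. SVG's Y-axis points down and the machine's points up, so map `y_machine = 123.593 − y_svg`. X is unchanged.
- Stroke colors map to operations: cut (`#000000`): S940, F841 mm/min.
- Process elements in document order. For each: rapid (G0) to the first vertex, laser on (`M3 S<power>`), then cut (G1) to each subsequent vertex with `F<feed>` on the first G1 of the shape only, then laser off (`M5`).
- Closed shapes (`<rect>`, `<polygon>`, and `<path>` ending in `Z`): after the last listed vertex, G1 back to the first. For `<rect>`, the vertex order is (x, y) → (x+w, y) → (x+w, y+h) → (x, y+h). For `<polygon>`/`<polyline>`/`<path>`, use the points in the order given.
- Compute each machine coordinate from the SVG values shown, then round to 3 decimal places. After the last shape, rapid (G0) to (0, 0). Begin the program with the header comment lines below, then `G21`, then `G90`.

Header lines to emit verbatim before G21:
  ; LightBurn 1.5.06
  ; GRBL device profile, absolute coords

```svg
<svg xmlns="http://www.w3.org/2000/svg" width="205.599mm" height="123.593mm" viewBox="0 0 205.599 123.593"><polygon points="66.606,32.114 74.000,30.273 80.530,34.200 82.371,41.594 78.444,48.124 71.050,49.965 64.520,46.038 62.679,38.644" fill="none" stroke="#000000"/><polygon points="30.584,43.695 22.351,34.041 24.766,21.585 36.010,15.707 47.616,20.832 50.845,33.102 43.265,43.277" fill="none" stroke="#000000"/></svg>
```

viewBox `0 0 205.599 123.593` with mm width/height → 1 unit = 1 mm. Flip: y_m = 123.593 − y_svg.

**Shape 1** — `<polygon>` regular polygon, stroke `#000000` → cut (S940, F841). Machine vertices: (66.606,91.479) → (74.000,93.320) → (80.530,89.393) → (82.371,81.999) → (78.444,75.469) → (71.050,73.628) → (64.520,77.555) → (62.679,84.949) → (66.606,91.479). Closed: final G1 returns to the first vertex.

**Shape 2** — `<polygon>` regular polygon, stroke `#000000` → cut (S940, F841). Machine vertices: (30.584,79.898) → (22.351,89.552) → (24.766,102.008) → (36.010,107.886) → (47.616,102.761) → (50.845,90.491) → (43.265,80.316) → (30.584,79.898). Closed: final G1 returns to the first vertex.

; LightBurn 1.5.06
; GRBL device profile, absolute coords
G21
G90
G0 X66.606 Y91.479
M3 S940
G1 X74.000 Y93.320 F841
G1 X80.530 Y89.393
G1 X82.371 Y81.999
G1 X78.444 Y75.469
G1 X71.050 Y73.628
G1 X64.520 Y77.555
G1 X62.679 Y84.949
G1 X66.606 Y91.479
M5
G0 X30.584 Y79.898
M3 S940
G1 X22.351 Y89.552 F841
G1 X24.766 Y102.008
G1 X36.010 Y107.886
G1 X47.616 Y102.761
G1 X50.845 Y90.491
G1 X43.265 Y80.316
G1 X30.584 Y79.898
M5
G0 X0.000 Y0.000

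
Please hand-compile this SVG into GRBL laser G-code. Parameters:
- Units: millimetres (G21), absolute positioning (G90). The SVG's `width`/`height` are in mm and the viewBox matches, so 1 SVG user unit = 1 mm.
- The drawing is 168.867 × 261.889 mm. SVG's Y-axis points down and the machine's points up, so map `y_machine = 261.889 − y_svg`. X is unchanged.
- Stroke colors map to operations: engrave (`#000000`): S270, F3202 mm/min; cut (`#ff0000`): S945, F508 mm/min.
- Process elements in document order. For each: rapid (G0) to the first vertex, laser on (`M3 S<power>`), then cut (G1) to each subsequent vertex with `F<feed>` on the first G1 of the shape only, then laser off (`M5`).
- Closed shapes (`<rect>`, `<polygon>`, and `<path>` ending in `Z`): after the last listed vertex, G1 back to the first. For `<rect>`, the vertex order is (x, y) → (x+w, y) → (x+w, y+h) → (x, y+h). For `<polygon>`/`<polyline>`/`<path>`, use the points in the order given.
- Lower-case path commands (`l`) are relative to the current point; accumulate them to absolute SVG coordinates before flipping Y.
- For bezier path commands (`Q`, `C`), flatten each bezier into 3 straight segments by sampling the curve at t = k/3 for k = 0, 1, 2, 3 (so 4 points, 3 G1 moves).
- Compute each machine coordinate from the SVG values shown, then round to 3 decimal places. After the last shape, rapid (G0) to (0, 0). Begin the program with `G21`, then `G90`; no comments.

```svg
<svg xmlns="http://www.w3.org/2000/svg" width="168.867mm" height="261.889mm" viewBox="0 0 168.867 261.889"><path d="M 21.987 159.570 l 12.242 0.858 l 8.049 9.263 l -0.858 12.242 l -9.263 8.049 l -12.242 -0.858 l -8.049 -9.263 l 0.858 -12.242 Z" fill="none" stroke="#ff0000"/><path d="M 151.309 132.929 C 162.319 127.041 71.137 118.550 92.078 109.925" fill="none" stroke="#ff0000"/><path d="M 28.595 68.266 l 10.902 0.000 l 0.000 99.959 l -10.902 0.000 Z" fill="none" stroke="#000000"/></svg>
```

G21
G90
G0 X21.987 Y102.319
M3 S945
G1 X34.229 Y101.461 F508
G1 X42.278 Y92.198
G1 X41.420 Y79.956
G1 X32.157 Y71.907
G1 X19.915 Y72.765
G1 X11.866 Y82.028
G1 X12.724 Y94.270
G1 X21.987 Y102.319
M5
G0 X151.309 Y128.960
M3 S945
G1 X136.193 Y135.624 F508
G1 X100.574 Y143.475
G1 X92.078 Y151.964
M5
G0 X28.595 Y193.623
M3 S270
G1 X39.497 Y193.623 F3202
G1 X39.497 Y93.664
G1 X28.595 Y93.664
G1 X28.595 Y193.623
M5
G0 X0.000 Y0.000

1 u = 1 mm; y_m = 261.889 − y.

[1] `<path>` regular polygon, #ff0000→cut S945 F508: (21.987,102.319) → (34.229,101.461) → (42.278,92.198) → (41.420,79.956) → (32.157,71.907) → (19.915,72.765) → (11.866,82.028) → (12.724,94.270) → (21.987,102.319) (closed)

[2] `<path>` cubic bezier, #ff0000→cut S945 F508: (151.309,128.960) → (136.193,135.624) → (100.574,143.475) → (92.078,151.964)

[3] `<path>` rectangle, #000000→engrave S270 F3202: (28.595,193.623) → (39.497,193.623) → (39.497,93.664) → (28.595,93.664) → (28.595,193.623) (closed)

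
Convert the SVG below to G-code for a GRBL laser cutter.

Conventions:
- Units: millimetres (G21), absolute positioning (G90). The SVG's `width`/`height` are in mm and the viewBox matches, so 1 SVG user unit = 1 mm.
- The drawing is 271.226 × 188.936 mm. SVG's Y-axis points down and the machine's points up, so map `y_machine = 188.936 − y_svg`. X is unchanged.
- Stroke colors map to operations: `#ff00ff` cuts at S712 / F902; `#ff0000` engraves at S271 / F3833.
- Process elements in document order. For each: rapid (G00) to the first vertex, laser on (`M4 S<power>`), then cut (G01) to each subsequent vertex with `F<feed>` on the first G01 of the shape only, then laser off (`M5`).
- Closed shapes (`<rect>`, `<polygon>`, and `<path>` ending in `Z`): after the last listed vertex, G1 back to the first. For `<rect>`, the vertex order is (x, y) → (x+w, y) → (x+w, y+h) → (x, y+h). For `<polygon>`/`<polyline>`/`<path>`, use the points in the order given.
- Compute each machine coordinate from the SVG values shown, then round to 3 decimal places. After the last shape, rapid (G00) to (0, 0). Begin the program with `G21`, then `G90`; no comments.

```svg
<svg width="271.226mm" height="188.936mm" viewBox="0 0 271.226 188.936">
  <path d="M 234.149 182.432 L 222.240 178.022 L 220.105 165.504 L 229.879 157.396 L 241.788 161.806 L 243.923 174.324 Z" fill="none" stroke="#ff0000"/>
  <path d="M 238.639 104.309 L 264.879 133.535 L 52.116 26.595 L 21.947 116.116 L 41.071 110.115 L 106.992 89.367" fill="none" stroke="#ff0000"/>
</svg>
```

G21
G90
G00 X234.149 Y6.504
M4 S271
G01 X222.240 Y10.914 F3833
G01 X220.105 Y23.432
G01 X229.879 Y31.540
G01 X241.788 Y27.130
G01 X243.923 Y14.612
G01 X234.149 Y6.504
M5
G00 X238.639 Y84.627
M4 S271
G01 X264.879 Y55.401 F3833
G01 X52.116 Y162.341
G01 X21.947 Y72.820
G01 X41.071 Y78.821
G01 X106.992 Y99.569
M5
G00 X0.000 Y0.000

viewBox `0 0 271.226 188.936` with mm width/height → 1 unit = 1 mm. Flip: y_m = 188.936 − y_svg.

**Shape 1** — `<path>` regular polygon, stroke `#ff0000` → engrave (S271, F3833). Machine vertices: (234.149,6.504) → (222.240,10.914) → (220.105,23.432) → (229.879,31.540) → (241.788,27.130) → (243.923,14.612) → (234.149,6.504). Closed: final G1 returns to the first vertex.

**Shape 2** — `<path>` open polyline, stroke `#ff0000` → engrave (S271, F3833). Machine vertices: (238.639,84.627) → (264.879,55.401) → (52.116,162.341) → (21.947,72.820) → (41.071,78.821) → (106.992,99.569). Open path.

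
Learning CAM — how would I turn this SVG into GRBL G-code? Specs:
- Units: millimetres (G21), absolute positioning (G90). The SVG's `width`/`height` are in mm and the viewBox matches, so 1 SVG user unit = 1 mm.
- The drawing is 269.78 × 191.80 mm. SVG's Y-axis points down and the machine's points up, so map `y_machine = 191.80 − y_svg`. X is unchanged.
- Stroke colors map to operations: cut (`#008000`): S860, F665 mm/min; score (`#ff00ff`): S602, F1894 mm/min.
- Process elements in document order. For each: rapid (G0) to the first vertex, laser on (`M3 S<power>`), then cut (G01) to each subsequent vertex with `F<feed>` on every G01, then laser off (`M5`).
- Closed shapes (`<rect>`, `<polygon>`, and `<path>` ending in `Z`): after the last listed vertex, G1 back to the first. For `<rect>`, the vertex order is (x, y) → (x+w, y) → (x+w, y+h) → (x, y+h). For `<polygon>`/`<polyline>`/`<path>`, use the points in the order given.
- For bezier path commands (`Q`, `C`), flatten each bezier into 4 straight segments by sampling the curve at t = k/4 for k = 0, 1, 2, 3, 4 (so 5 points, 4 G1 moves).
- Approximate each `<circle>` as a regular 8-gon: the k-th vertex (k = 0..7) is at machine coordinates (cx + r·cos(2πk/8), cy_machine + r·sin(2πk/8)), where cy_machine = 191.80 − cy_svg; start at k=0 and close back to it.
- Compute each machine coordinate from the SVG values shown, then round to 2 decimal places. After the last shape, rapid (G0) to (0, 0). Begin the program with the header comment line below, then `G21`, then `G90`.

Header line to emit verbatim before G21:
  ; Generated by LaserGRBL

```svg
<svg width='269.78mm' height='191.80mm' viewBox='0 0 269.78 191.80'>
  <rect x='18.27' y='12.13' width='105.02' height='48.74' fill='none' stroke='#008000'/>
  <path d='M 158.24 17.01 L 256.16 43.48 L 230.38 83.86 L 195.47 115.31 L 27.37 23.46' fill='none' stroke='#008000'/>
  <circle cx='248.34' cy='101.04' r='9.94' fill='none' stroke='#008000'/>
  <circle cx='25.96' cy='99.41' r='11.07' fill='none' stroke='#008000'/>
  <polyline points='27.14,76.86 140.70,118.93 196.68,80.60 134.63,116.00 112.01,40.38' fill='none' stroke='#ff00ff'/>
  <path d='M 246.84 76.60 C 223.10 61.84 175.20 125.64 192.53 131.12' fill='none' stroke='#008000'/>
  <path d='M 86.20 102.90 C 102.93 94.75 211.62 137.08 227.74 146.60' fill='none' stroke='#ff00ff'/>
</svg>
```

; Generated by LaserGRBL
G21
G90
G0 X18.27 Y179.67
M3 S860
G01 X123.29 Y179.67 F665
G01 X123.29 Y130.93 F665
G01 X18.27 Y130.93 F665
G01 X18.27 Y179.67 F665
M5
G0 X158.24 Y174.79
M3 S860
G01 X256.16 Y148.32 F665
G01 X230.38 Y107.94 F665
G01 X195.47 Y76.49 F665
G01 X27.37 Y168.34 F665
M5
G0 X258.28 Y90.76
M3 S860
G01 X255.37 Y97.79 F665
G01 X248.34 Y100.70 F665
G01 X241.31 Y97.79 F665
G01 X238.40 Y90.76 F665
G01 X241.31 Y83.73 F665
G01 X248.34 Y80.82 F665
G01 X255.37 Y83.73 F665
G01 X258.28 Y90.76 F665
M5
G0 X37.03 Y92.39
M3 S860
G01 X33.79 Y100.22 F665
G01 X25.96 Y103.46 F665
G01 X18.13 Y100.22 F665
G01 X14.89 Y92.39 F665
G01 X18.13 Y84.56 F665
G01 X25.96 Y81.32 F665
G01 X33.79 Y84.56 F665
G01 X37.03 Y92.39 F665
M5
G0 X27.14 Y114.94
M3 S602
G01 X140.70 Y72.87 F1894
G01 X196.68 Y111.20 F1894
G01 X134.63 Y75.80 F1894
G01 X112.01 Y151.42 F1894
M5
G0 X246.84 Y115.20
M3 S860
G01 X225.90 Y113.68 F665
G01 X204.28 Y95.53 F665
G01 X190.37 Y73.59 F665
G01 X192.53 Y60.68 F665
M5
G0 X86.20 Y88.90
M3 S602
G01 X113.11 Y86.85 F1894
G01 X157.20 Y73.68 F1894
G01 X201.18 Y57.19 F1894
G01 X227.74 Y45.20 F1894
M5
G0 X0.00 Y0.00

Since the viewBox matches the mm dimensions, user units are millimetres directly. The only transform is the Y-flip y_m = 191.80 − y_svg.

Shape 1 is a rectangle drawn with `<rect>`. Its stroke #008000 means cut at S860, F665. After flipping Y the toolpath is (18.27,179.67) → (123.29,179.67) → (123.29,130.93) → (18.27,130.93) → (18.27,179.67), returning to the start.

Shape 2 is a open polyline drawn with `<path>`. Its stroke #008000 means cut at S860, F665. After flipping Y the toolpath is (158.24,174.79) → (256.16,148.32) → (230.38,107.94) → (195.47,76.49) → (27.37,168.34).

Shape 3 is a circle drawn with `<circle>`. Its stroke #008000 means cut at S860, F665. After flipping Y the toolpath is (258.28,90.76) → (255.37,97.79) → (248.34,100.70) → (241.31,97.79) → (238.40,90.76) → (241.31,83.73) → (248.34,80.82) → (255.37,83.73) → (258.28,90.76), returning to the start.

Shape 4 is a circle drawn with `<circle>`. Its stroke #008000 means cut at S860, F665. After flipping Y the toolpath is (37.03,92.39) → (33.79,100.22) → (25.96,103.46) → (18.13,100.22) → (14.89,92.39) → (18.13,84.56) → (25.96,81.32) → (33.79,84.56) → (37.03,92.39), returning to the start.

Shape 5 is a open polyline drawn with `<polyline>`. Its stroke #ff00ff means score at S602, F1894. After flipping Y the toolpath is (27.14,114.94) → (140.70,72.87) → (196.68,111.20) → (134.63,75.80) → (112.01,151.42).

Shape 6 is a cubic bezier drawn with `<path>`. Its stroke #008000 means cut at S860, F665. After flipping Y the toolpath is (246.84,115.20) → (225.90,113.68) → (204.28,95.53) → (190.37,73.59) → (192.53,60.68).

Shape 7 is a cubic bezier drawn with `<path>`. Its stroke #ff00ff means score at S602, F1894. After flipping Y the toolpath is (86.20,88.90) → (113.11,86.85) → (157.20,73.68) → (201.18,57.19) → (227.74,45.20).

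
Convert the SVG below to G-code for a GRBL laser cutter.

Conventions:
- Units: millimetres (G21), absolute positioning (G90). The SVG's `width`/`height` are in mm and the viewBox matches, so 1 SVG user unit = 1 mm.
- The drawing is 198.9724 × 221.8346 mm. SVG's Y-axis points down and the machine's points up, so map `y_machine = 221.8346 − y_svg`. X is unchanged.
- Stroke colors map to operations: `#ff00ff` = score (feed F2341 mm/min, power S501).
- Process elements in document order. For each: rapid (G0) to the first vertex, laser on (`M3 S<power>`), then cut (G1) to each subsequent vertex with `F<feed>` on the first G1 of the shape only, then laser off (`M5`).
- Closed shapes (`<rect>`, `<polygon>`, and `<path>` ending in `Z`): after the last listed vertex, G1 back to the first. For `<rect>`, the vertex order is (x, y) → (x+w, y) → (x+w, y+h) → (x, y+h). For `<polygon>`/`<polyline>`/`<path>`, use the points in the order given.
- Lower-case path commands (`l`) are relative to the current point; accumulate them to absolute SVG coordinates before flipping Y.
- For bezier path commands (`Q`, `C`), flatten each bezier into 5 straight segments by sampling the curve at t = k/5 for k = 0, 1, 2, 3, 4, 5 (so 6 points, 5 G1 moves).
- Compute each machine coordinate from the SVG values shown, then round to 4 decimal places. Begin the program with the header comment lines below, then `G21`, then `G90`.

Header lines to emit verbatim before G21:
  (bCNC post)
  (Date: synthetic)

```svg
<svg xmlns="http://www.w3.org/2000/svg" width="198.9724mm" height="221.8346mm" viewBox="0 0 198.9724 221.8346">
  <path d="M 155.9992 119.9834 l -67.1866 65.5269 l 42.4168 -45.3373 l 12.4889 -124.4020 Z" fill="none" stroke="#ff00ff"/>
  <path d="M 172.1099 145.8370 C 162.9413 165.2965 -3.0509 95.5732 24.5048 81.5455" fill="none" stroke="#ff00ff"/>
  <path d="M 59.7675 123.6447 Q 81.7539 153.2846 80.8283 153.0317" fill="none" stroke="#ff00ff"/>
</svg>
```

(bCNC post)
(Date: synthetic)
G21
G90
G0 X155.9992 Y101.8512
M3 S501
G1 X88.8126 Y36.3243 F2341
G1 X131.2294 Y81.6616
G1 X143.7183 Y206.0636
G1 X155.9992 Y101.8512
M5
G0 X172.1099 Y75.9976
M3 S501
G1 X150.5929 Y73.8648 F2341
G1 X108.2560 Y86.1817
G1 X61.9172 Y105.9942
G1 X28.3942 Y126.3480
G1 X24.5048 Y140.2891
M5
G0 X59.7675 Y98.1899
M3 S501
G1 X67.6456 Y87.5297 F2341
G1 X73.6907 Y79.2608
G1 X77.9029 Y73.3834
G1 X80.2821 Y69.8975
G1 X80.8283 Y68.8029
M5

Since the viewBox matches the mm dimensions, user units are millimetres directly. The only transform is the Y-flip y_m = 221.8346 − y_svg.

Shape 1 is a closed polygon drawn with `<path>`. Its stroke #ff00ff means score at S501, F2341. After flipping Y the toolpath is (155.9992,101.8512) → (88.8126,36.3243) → (131.2294,81.6616) → (143.7183,206.0636) → (155.9992,101.8512), returning to the start.

Shape 2 is a cubic bezier drawn with `<path>`. Its stroke #ff00ff means score at S501, F2341. After flipping Y the toolpath is (172.1099,75.9976) → (150.5929,73.8648) → (108.2560,86.1817) → (61.9172,105.9942) → (28.3942,126.3480) → (24.5048,140.2891).

Shape 3 is a quadratic bezier drawn with `<path>`. Its stroke #ff00ff means score at S501, F2341. After flipping Y the toolpath is (59.7675,98.1899) → (67.6456,87.5297) → (73.6907,79.2608) → (77.9029,73.3834) → (80.2821,69.8975) → (80.8283,68.8029).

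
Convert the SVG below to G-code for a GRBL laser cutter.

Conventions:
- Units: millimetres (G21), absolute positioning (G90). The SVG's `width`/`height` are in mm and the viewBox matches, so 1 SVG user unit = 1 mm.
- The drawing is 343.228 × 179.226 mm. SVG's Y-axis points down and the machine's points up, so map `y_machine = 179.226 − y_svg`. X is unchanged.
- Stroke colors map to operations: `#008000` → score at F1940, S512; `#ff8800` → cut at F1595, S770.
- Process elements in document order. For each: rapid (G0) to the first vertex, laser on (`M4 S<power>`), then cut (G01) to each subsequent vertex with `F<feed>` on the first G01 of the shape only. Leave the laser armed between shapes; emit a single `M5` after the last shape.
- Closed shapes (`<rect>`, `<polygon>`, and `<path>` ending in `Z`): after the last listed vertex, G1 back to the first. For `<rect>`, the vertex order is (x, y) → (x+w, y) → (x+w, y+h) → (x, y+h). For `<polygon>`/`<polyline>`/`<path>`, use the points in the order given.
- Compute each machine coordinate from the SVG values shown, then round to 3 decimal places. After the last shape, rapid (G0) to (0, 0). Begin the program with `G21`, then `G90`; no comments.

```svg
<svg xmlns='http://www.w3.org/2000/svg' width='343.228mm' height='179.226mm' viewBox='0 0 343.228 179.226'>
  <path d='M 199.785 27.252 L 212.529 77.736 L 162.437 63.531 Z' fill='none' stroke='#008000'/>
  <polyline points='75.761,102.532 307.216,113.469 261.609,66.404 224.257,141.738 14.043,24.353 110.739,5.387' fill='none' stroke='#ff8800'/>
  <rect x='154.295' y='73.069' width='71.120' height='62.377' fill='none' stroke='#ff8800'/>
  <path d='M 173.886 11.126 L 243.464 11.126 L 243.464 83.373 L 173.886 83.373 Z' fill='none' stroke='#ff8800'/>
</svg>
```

G21
G90
G0 X199.785 Y151.974
M4 S512
G01 X212.529 Y101.490 F1940
G01 X162.437 Y115.695
G01 X199.785 Y151.974
G0 X75.761 Y76.694
M4 S770
G01 X307.216 Y65.757 F1595
G01 X261.609 Y112.822
G01 X224.257 Y37.488
G01 X14.043 Y154.873
G01 X110.739 Y173.839
G0 X154.295 Y106.157
M4 S770
G01 X225.415 Y106.157 F1595
G01 X225.415 Y43.780
G01 X154.295 Y43.780
G01 X154.295 Y106.157
G0 X173.886 Y168.100
M4 S770
G01 X243.464 Y168.100 F1595
G01 X243.464 Y95.853
G01 X173.886 Y95.853
G01 X173.886 Y168.100
M5
G0 X0.000 Y0.000

Since the viewBox matches the mm dimensions, user units are millimetres directly. The only transform is the Y-flip y_m = 179.226 − y_svg.

Shape 1 is a regular polygon drawn with `<path>`. Its stroke #008000 means score at S512, F1940. After flipping Y the toolpath is (199.785,151.974) → (212.529,101.490) → (162.437,115.695) → (199.785,151.974), returning to the start.

Shape 2 is a open polyline drawn with `<polyline>`. Its stroke #ff8800 means cut at S770, F1595. After flipping Y the toolpath is (75.761,76.694) → (307.216,65.757) → (261.609,112.822) → (224.257,37.488) → (14.043,154.873) → (110.739,173.839).

Shape 3 is a rectangle drawn with `<rect>`. Its stroke #ff8800 means cut at S770, F1595. After flipping Y the toolpath is (154.295,106.157) → (225.415,106.157) → (225.415,43.780) → (154.295,43.780) → (154.295,106.157), returning to the start.

Shape 4 is a rectangle drawn with `<path>`. Its stroke #ff8800 means cut at S770, F1595. After flipping Y the toolpath is (173.886,168.100) → (243.464,168.100) → (243.464,95.853) → (173.886,95.853) → (173.886,168.100), returning to the start.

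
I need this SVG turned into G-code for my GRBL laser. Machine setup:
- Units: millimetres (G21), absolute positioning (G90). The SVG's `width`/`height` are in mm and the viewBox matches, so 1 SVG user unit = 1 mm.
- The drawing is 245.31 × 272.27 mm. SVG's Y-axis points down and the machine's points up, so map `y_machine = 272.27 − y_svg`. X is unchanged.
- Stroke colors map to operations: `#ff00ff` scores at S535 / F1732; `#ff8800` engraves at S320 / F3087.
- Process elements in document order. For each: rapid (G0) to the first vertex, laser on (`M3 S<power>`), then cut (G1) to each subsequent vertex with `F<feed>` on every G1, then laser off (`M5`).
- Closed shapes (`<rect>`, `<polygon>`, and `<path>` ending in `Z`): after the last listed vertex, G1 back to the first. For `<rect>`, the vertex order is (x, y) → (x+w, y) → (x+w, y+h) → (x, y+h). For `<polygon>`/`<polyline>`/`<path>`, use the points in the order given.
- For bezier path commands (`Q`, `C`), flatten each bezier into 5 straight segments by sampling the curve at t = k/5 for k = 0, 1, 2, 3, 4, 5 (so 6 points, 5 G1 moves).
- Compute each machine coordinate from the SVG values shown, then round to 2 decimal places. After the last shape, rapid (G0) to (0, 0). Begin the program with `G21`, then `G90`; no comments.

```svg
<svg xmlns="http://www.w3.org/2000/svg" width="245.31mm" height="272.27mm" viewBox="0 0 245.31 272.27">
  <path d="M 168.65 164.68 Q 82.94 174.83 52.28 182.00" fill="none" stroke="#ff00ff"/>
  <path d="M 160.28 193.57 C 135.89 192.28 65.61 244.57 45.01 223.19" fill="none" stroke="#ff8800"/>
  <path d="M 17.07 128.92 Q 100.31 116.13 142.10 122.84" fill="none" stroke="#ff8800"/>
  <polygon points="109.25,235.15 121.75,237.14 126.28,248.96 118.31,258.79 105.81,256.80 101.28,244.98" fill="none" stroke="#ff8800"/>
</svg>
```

G21
G90
G0 X168.65 Y107.59
M3 S535
G1 X136.57 Y103.65 F1732
G1 X108.89 Y99.95 F1732
G1 X85.62 Y96.48 F1732
G1 X66.75 Y93.26 F1732
G1 X52.28 Y90.27 F1732
M5
G0 X160.28 Y78.70
M3 S320
G1 X140.90 Y74.06 F3087
G1 X115.10 Y62.67 F3087
G1 X87.46 Y50.64 F3087
G1 X62.57 Y44.07 F3087
G1 X45.01 Y49.08 F3087
M5
G0 X17.07 Y143.35
M3 S320
G1 X48.71 Y147.69 F3087
G1 X77.03 Y150.46 F3087
G1 X102.04 Y151.68 F3087
G1 X123.73 Y151.33 F3087
G1 X142.10 Y149.43 F3087
M5
G0 X109.25 Y37.12
M3 S320
G1 X121.75 Y35.13 F3087
G1 X126.28 Y23.31 F3087
G1 X118.31 Y13.48 F3087
G1 X105.81 Y15.47 F3087
G1 X101.28 Y27.29 F3087
G1 X109.25 Y37.12 F3087
M5
G0 X0.00 Y0.00

Since the viewBox matches the mm dimensions, user units are millimetres directly. The only transform is the Y-flip y_m = 272.27 − y_svg.

Shape 1 is a quadratic bezier drawn with `<path>`. Its stroke #ff00ff means score at S535, F1732. After flipping Y the toolpath is (168.65,107.59) → (136.57,103.65) → (108.89,99.95) → (85.62,96.48) → (66.75,93.26) → (52.28,90.27).

Shape 2 is a cubic bezier drawn with `<path>`. Its stroke #ff8800 means engrave at S320, F3087. After flipping Y the toolpath is (160.28,78.70) → (140.90,74.06) → (115.10,62.67) → (87.46,50.64) → (62.57,44.07) → (45.01,49.08).

Shape 3 is a quadratic bezier drawn with `<path>`. Its stroke #ff8800 means engrave at S320, F3087. After flipping Y the toolpath is (17.07,143.35) → (48.71,147.69) → (77.03,150.46) → (102.04,151.68) → (123.73,151.33) → (142.10,149.43).

Shape 4 is a regular polygon drawn with `<polygon>`. Its stroke #ff8800 means engrave at S320, F3087. After flipping Y the toolpath is (109.25,37.12) → (121.75,35.13) → (126.28,23.31) → (118.31,13.48) → (105.81,15.47) → (101.28,27.29) → (109.25,37.12), returning to the start.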